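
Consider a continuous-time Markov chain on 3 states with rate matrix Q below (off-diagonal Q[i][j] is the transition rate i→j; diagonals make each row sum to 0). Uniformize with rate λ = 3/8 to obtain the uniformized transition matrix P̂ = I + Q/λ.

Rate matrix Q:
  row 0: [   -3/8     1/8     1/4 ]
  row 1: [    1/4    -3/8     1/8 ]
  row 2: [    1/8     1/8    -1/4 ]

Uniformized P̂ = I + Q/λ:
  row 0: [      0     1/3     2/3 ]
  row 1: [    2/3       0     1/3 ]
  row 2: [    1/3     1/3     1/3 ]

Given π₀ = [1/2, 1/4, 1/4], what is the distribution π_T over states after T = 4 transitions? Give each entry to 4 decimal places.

t=0: π = [0.5000, 0.2500, 0.2500]
t=1: π = [0.2500, 0.2500, 0.5000]
t=2: π = [0.3333, 0.2500, 0.4167]
t=3: π = [0.3056, 0.2500, 0.4444]
t=4: π = [0.3148, 0.2500, 0.4352]

π = [0.3148, 0.2500, 0.4352]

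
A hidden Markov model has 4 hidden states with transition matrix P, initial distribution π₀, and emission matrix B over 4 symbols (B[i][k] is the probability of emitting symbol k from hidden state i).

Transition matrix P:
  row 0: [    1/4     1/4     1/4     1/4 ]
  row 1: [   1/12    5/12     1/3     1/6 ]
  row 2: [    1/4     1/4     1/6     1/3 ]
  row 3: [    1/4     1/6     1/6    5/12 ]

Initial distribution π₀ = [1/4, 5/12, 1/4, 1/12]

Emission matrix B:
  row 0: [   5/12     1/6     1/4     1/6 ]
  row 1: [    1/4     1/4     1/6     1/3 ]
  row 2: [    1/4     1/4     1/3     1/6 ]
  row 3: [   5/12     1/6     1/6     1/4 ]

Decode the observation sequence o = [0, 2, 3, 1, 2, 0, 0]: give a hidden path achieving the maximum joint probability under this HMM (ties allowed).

t=0: δ = [1.042e-01, 1.042e-01, 6.250e-02, 3.472e-02]  (obs o_0=0)
t=1: δ = [6.510e-03, 7.234e-03, 1.157e-02, 4.340e-03]  ψ = [0, 1, 1, 0]  (obs o_1=2)
t=2: δ = [4.823e-04, 1.005e-03, 4.019e-04, 9.645e-04]  ψ = [2, 1, 1, 2]  (obs o_2=3)
t=3: δ = [4.019e-05, 1.047e-04, 8.372e-05, 6.698e-05]  ψ = [3, 1, 1, 3]  (obs o_3=1)
t=4: δ = [5.233e-06, 7.268e-06, 1.163e-05, 4.651e-06]  ψ = [2, 1, 1, 2]  (obs o_4=2)
t=5: δ = [1.211e-06, 7.571e-07, 6.056e-07, 1.615e-06]  ψ = [2, 1, 1, 2]  (obs o_5=0)
t=6: δ = [1.682e-07, 7.886e-08, 7.571e-08, 2.804e-07]  ψ = [3, 1, 0, 3]  (obs o_6=0)
backtrack: best end state = 3; path = [1, 1, 1, 1, 2, 3, 3]

path = [1, 1, 1, 1, 2, 3, 3]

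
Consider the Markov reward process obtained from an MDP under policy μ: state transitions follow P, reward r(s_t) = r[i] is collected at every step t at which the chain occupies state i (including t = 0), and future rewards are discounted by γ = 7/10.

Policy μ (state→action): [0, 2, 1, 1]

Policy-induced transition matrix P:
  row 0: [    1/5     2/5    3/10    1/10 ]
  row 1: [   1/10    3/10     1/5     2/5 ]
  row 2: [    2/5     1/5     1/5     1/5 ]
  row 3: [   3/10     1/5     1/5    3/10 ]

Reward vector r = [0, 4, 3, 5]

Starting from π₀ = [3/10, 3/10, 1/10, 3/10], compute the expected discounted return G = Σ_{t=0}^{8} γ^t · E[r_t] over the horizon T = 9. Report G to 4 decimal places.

G = 9.7954

t=0: π = [0.3000, 0.3000, 0.1000, 0.3000], E[r] = 3.0000, γ^t·E[r] = 3.000000, running G = 3.000000
t=1: π = [0.2200, 0.2900, 0.2300, 0.2600], E[r] = 3.1500, γ^t·E[r] = 2.205000, running G = 5.205000
t=2: π = [0.2430, 0.2730, 0.2220, 0.2620], E[r] = 3.0680, γ^t·E[r] = 1.503320, running G = 6.708320
t=3: π = [0.2433, 0.2759, 0.2243, 0.2565], E[r] = 3.0590, γ^t·E[r] = 1.049237, running G = 7.757557
t=4: π = [0.2429, 0.2763, 0.2243, 0.2565], E[r] = 3.0605, γ^t·E[r] = 0.734824, running G = 8.492381
t=5: π = [0.2429, 0.2762, 0.2243, 0.2566], E[r] = 3.0608, γ^t·E[r] = 0.514421, running G = 9.006801
t=6: π = [0.2429, 0.2762, 0.2243, 0.2566], E[r] = 3.0607, γ^t·E[r] = 0.360092, running G = 9.366893
t=7: π = [0.2429, 0.2762, 0.2243, 0.2566], E[r] = 3.0607, γ^t·E[r] = 0.252064, running G = 9.618957
t=8: π = [0.2429, 0.2762, 0.2243, 0.2566], E[r] = 3.0607, γ^t·E[r] = 0.176445, running G = 9.795402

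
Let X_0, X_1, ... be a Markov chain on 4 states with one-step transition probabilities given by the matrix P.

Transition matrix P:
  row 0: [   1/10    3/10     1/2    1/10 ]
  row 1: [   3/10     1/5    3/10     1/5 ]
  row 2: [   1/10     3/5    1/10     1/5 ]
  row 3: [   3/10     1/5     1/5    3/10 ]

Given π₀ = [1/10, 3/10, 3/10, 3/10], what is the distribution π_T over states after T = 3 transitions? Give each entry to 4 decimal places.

t=0: π = [0.1000, 0.3000, 0.3000, 0.3000]
t=1: π = [0.2200, 0.3300, 0.2300, 0.2200]
t=2: π = [0.2100, 0.3140, 0.2760, 0.2000]
t=3: π = [0.2028, 0.3314, 0.2668, 0.1990]

π = [0.2028, 0.3314, 0.2668, 0.1990]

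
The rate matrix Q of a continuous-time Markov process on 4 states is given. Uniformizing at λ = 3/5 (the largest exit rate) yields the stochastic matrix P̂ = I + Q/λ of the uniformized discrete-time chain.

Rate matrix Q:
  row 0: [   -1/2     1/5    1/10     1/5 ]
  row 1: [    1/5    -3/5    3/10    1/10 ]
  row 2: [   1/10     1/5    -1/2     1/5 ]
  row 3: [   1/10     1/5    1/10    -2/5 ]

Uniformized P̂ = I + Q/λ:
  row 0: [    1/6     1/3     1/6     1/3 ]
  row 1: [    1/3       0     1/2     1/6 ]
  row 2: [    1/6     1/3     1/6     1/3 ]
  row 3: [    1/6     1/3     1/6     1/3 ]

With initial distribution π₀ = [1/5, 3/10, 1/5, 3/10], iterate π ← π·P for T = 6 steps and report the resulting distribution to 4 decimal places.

π = [0.2083, 0.2501, 0.2499, 0.2917]

t=0: π = [0.2000, 0.3000, 0.2000, 0.3000]
t=1: π = [0.2167, 0.2333, 0.2667, 0.2833]
t=2: π = [0.2056, 0.2556, 0.2444, 0.2944]
t=3: π = [0.2093, 0.2481, 0.2519, 0.2907]
t=4: π = [0.2080, 0.2506, 0.2494, 0.2920]
t=5: π = [0.2084, 0.2498, 0.2502, 0.2916]
t=6: π = [0.2083, 0.2501, 0.2499, 0.2917]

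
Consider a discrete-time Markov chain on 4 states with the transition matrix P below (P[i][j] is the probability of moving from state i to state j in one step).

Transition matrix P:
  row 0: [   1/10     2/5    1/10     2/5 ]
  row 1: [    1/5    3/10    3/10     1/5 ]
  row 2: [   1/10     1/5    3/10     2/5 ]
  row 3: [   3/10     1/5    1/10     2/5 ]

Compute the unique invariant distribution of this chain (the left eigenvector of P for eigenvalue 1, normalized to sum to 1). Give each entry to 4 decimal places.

Balance equations π_j = Σ_i π_i·P[i][j]:
  π_0 = 1/10·π_0 + 1/5·π_1 + 1/10·π_2 + 3/10·π_3
  π_1 = 2/5·π_0 + 3/10·π_1 + 1/5·π_2 + 1/5·π_3
  π_2 = 1/10·π_0 + 3/10·π_1 + 3/10·π_2 + 1/10·π_3
  normalize: π_0 + π_1 + π_2 + π_3 = 1
Solving the linear system gives exactly π = [29/148, 59/222, 85/444, 77/222].

π = [0.1959, 0.2658, 0.1914, 0.3468]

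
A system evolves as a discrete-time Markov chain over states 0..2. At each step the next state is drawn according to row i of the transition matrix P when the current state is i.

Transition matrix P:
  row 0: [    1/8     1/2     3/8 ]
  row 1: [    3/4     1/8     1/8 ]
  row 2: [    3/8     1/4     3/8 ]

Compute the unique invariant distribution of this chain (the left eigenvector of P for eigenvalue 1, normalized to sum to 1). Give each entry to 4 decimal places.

Balance equations π_j = Σ_i π_i·P[i][j]:
  π_0 = 1/8·π_0 + 3/4·π_1 + 3/8·π_2
  π_1 = 1/2·π_0 + 1/8·π_1 + 1/4·π_2
  normalize: π_0 + π_1 + π_2 = 1
Solving the linear system gives exactly π = [11/28, 13/42, 25/84].

π = [0.3929, 0.3095, 0.2976]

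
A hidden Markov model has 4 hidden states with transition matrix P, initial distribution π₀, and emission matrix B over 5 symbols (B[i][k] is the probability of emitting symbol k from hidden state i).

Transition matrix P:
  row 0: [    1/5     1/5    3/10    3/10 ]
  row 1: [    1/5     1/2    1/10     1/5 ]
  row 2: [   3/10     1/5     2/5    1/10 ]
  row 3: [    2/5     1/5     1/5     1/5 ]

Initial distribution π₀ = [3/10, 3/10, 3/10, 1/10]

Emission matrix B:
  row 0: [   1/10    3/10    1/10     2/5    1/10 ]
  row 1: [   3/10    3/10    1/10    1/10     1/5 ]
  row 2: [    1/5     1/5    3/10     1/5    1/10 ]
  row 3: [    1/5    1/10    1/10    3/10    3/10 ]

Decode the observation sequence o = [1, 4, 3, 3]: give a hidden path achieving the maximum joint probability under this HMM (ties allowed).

t=0: δ = [9.000e-02, 9.000e-02, 6.000e-02, 1.000e-02]  (obs o_0=1)
t=1: δ = [1.800e-03, 9.000e-03, 2.700e-03, 8.100e-03]  ψ = [0, 1, 0, 0]  (obs o_1=4)
t=2: δ = [1.296e-03, 4.500e-04, 3.240e-04, 5.400e-04]  ψ = [3, 1, 3, 1]  (obs o_2=3)
t=3: δ = [1.037e-04, 2.592e-05, 7.776e-05, 1.166e-04]  ψ = [0, 0, 0, 0]  (obs o_3=3)
backtrack: best end state = 3; path = [0, 3, 0, 3]

path = [0, 3, 0, 3]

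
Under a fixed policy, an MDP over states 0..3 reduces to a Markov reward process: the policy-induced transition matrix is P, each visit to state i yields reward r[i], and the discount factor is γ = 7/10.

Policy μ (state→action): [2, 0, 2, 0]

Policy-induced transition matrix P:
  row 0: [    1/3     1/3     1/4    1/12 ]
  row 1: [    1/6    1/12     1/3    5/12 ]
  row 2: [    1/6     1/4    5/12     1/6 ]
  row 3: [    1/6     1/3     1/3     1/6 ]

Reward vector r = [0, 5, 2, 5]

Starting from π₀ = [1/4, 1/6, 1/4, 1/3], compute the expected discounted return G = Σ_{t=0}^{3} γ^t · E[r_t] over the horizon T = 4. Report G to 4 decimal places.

t=0: π = [0.2500, 0.1667, 0.2500, 0.3333], E[r] = 3.0000, γ^t·E[r] = 3.000000, running G = 3.000000
t=1: π = [0.2083, 0.2708, 0.3333, 0.1875], E[r] = 2.9583, γ^t·E[r] = 2.070833, running G = 5.070833
t=2: π = [0.2014, 0.2378, 0.3438, 0.2170], E[r] = 2.9618, γ^t·E[r] = 1.451285, running G = 6.522118
t=3: π = [0.2002, 0.2452, 0.3452, 0.2093], E[r] = 2.9633, γ^t·E[r] = 1.016396, running G = 7.538514

G = 7.5385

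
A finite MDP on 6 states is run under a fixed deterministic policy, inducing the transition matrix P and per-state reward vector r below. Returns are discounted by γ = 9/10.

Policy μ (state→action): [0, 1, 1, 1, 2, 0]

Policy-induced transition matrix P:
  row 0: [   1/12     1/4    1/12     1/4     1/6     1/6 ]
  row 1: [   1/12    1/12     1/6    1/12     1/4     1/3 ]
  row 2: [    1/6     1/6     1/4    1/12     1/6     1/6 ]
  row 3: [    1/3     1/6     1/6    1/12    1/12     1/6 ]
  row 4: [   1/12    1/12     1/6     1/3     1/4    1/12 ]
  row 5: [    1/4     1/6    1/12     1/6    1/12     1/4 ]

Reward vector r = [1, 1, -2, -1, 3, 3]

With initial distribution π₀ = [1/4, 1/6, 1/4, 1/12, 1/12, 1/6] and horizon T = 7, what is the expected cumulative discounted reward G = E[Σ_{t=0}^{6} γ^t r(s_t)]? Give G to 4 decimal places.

t=0: π = [0.2500, 0.1667, 0.2500, 0.0833, 0.0833, 0.1667], E[r] = 0.5833, γ^t·E[r] = 0.583333, running G = 0.583333
t=1: π = [0.1528, 0.1667, 0.1528, 0.1597, 0.1667, 0.2014], E[r] = 0.9583, γ^t·E[r] = 0.862500, running G = 1.445833
t=2: π = [0.1696, 0.1516, 0.1499, 0.1672, 0.1644, 0.1973], E[r] = 0.9392, γ^t·E[r] = 0.760781, running G = 2.206615
t=3: π = [0.1705, 0.1545, 0.1486, 0.1691, 0.1626, 0.1947], E[r] = 0.9306, γ^t·E[r] = 0.678410, running G = 2.885025
t=4: π = [0.1704, 0.1545, 0.1486, 0.1686, 0.1628, 0.1951], E[r] = 0.9326, γ^t·E[r] = 0.611882, running G = 3.496907
t=5: π = [0.1704, 0.1544, 0.1486, 0.1687, 0.1628, 0.1951], E[r] = 0.9326, γ^t·E[r] = 0.550712, running G = 4.047619
t=6: π = [0.1704, 0.1544, 0.1486, 0.1687, 0.1628, 0.1951], E[r] = 0.9326, γ^t·E[r] = 0.495631, running G = 4.543250

G = 4.5432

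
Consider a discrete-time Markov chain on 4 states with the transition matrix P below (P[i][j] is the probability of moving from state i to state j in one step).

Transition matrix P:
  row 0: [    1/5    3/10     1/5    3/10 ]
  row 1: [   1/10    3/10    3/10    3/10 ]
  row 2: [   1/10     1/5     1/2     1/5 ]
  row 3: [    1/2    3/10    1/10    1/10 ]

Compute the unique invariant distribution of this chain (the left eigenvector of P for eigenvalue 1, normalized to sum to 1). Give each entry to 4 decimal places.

Balance equations π_j = Σ_i π_i·P[i][j]:
  π_0 = 1/5·π_0 + 1/10·π_1 + 1/10·π_2 + 1/2·π_3
  π_1 = 3/10·π_0 + 3/10·π_1 + 1/5·π_2 + 3/10·π_3
  π_2 = 1/5·π_0 + 3/10·π_1 + 1/2·π_2 + 1/10·π_3
  normalize: π_0 + π_1 + π_2 + π_3 = 1
Solving the linear system gives exactly π = [89/421, 114/421, 123/421, 95/421].

π = [0.2114, 0.2708, 0.2922, 0.2257]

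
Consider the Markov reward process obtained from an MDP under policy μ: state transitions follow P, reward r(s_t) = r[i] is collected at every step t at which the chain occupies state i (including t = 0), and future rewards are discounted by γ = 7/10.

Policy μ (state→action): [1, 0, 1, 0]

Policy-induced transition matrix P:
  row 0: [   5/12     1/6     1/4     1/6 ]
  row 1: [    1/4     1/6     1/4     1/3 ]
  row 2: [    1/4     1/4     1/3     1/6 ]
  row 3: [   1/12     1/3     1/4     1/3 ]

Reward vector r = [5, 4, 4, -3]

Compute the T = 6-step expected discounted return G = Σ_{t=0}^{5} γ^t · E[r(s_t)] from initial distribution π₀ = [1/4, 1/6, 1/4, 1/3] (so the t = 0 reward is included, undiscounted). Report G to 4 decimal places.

t=0: π = [0.2500, 0.1667, 0.2500, 0.3333], E[r] = 1.9167, γ^t·E[r] = 1.916667, running G = 1.916667
t=1: π = [0.2361, 0.2431, 0.2708, 0.2500], E[r] = 2.4861, γ^t·E[r] = 1.740278, running G = 3.656944
t=2: π = [0.2477, 0.2309, 0.2726, 0.2488], E[r] = 2.5058, γ^t·E[r] = 1.227836, running G = 4.884780
t=3: π = [0.2498, 0.2309, 0.2727, 0.2466], E[r] = 2.5234, γ^t·E[r] = 0.865539, running G = 5.750319
t=4: π = [0.2505, 0.2305, 0.2727, 0.2462], E[r] = 2.5268, γ^t·E[r] = 0.606686, running G = 6.357005
t=5: π = [0.2507, 0.2304, 0.2727, 0.2461], E[r] = 2.5278, γ^t·E[r] = 0.424855, running G = 6.781860

G = 6.7819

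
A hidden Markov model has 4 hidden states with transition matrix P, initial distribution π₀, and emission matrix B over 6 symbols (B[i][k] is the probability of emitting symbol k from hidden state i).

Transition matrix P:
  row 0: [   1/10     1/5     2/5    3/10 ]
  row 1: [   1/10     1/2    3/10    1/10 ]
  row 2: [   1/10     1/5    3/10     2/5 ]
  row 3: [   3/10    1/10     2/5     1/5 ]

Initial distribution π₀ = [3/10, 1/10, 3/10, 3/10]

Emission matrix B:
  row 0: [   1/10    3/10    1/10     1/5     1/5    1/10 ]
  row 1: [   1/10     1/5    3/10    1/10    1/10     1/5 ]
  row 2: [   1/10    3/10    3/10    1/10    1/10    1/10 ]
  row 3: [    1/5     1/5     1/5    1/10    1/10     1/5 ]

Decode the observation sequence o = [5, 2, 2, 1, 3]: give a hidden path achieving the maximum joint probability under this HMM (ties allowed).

t=0: δ = [3.000e-02, 2.000e-02, 3.000e-02, 6.000e-02]  (obs o_0=5)
t=1: δ = [1.800e-03, 3.000e-03, 7.200e-03, 2.400e-03]  ψ = [3, 1, 3, 2]  (obs o_1=2)
t=2: δ = [7.200e-05, 4.500e-04, 6.480e-04, 5.760e-04]  ψ = [2, 1, 2, 2]  (obs o_2=2)
t=3: δ = [5.184e-05, 4.500e-05, 6.912e-05, 5.184e-05]  ψ = [3, 1, 3, 2]  (obs o_3=1)
t=4: δ = [3.110e-06, 2.250e-06, 2.074e-06, 2.765e-06]  ψ = [3, 1, 0, 2]  (obs o_4=3)
backtrack: best end state = 0; path = [3, 2, 2, 3, 0]

path = [3, 2, 2, 3, 0]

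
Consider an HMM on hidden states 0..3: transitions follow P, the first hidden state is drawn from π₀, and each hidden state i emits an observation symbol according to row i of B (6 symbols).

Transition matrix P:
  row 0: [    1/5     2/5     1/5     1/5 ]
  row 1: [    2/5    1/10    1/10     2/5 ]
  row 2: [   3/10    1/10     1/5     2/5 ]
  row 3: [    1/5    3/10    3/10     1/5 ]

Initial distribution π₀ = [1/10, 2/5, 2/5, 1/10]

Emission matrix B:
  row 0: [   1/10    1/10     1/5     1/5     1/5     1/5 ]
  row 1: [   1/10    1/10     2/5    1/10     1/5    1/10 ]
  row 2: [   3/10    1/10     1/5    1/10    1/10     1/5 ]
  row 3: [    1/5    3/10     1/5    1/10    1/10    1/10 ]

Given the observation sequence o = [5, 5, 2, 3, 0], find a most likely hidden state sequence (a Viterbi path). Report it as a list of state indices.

path = [2, 0, 1, 0, 2]

t=0: δ = [2.000e-02, 4.000e-02, 8.000e-02, 1.000e-02]  (obs o_0=5)
t=1: δ = [4.800e-03, 8.000e-04, 3.200e-03, 3.200e-03]  ψ = [2, 0, 2, 2]  (obs o_1=5)
t=2: δ = [1.920e-04, 7.680e-04, 1.920e-04, 2.560e-04]  ψ = [0, 0, 0, 2]  (obs o_2=2)
t=3: δ = [6.144e-05, 7.680e-06, 7.680e-06, 3.072e-05]  ψ = [1, 0, 1, 1]  (obs o_3=3)
t=4: δ = [1.229e-06, 2.458e-06, 3.686e-06, 2.458e-06]  ψ = [0, 0, 0, 0]  (obs o_4=0)
backtrack: best end state = 2; path = [2, 0, 1, 0, 2]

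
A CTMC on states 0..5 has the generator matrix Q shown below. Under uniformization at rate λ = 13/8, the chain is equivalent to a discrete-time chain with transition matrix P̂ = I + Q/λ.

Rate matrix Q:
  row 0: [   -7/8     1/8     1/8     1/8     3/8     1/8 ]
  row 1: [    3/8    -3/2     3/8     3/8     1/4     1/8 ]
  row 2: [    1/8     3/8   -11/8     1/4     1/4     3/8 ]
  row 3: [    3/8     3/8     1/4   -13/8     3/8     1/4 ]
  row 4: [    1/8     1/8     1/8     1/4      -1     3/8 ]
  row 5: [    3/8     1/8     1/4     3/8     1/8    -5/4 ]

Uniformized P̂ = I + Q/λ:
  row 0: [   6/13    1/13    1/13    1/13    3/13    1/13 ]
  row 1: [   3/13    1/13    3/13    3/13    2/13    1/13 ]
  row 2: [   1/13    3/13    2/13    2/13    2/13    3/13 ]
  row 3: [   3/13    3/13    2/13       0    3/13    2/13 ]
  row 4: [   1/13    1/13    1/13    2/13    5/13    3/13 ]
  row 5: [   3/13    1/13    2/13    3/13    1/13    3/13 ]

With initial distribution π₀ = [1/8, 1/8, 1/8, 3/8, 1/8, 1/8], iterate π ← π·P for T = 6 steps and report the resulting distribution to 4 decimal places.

π = [0.2303, 0.1177, 0.1283, 0.1370, 0.2200, 0.1667]

t=0: π = [0.1250, 0.1250, 0.1250, 0.3750, 0.1250, 0.1250]
t=1: π = [0.2212, 0.1538, 0.1442, 0.1058, 0.2115, 0.1635]
t=2: π = [0.2271, 0.1154, 0.1324, 0.1450, 0.2152, 0.1649]
t=3: π = [0.2297, 0.1196, 0.1287, 0.1356, 0.2194, 0.1669]
t=4: π = [0.2302, 0.1176, 0.1285, 0.1374, 0.2197, 0.1666]
t=5: π = [0.2303, 0.1178, 0.1283, 0.1369, 0.2200, 0.1667]
t=6: π = [0.2303, 0.1177, 0.1283, 0.1370, 0.2200, 0.1667]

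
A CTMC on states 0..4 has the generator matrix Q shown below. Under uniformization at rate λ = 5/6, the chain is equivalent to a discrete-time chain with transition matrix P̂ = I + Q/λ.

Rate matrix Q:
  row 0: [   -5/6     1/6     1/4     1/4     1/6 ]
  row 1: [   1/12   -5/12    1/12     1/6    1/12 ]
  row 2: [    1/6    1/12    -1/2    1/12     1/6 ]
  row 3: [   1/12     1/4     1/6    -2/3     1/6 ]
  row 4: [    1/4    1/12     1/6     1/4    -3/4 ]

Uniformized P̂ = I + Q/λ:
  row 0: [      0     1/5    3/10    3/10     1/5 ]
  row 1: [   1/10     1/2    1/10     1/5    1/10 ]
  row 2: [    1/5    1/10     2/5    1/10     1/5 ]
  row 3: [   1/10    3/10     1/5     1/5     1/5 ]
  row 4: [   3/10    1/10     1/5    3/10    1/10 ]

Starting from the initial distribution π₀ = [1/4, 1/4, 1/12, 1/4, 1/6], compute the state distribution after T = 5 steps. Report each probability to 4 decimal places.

π = [0.1409, 0.2596, 0.2349, 0.2064, 0.1582]

t=0: π = [0.2500, 0.2500, 0.0833, 0.2500, 0.1667]
t=1: π = [0.1167, 0.2750, 0.2167, 0.2333, 0.1583]
t=2: π = [0.1417, 0.2683, 0.2275, 0.2058, 0.1567]
t=3: π = [0.1399, 0.2627, 0.2328, 0.2071, 0.1575]
t=4: π = [0.1408, 0.2605, 0.2343, 0.2065, 0.1580]
t=5: π = [0.1409, 0.2596, 0.2349, 0.2064, 0.1582]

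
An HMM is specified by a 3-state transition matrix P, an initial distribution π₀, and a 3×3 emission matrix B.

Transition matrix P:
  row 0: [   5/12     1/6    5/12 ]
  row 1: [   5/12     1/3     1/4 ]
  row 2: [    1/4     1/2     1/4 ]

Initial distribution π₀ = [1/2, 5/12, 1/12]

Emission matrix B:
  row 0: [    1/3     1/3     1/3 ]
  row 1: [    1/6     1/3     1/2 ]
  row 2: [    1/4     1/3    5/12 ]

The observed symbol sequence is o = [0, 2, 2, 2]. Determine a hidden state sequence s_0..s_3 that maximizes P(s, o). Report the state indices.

path = [0, 2, 1, 1]

t=0: δ = [1.667e-01, 6.944e-02, 2.083e-02]  (obs o_0=0)
t=1: δ = [2.315e-02, 1.389e-02, 2.894e-02]  ψ = [0, 0, 0]  (obs o_1=2)
t=2: δ = [3.215e-03, 7.234e-03, 4.019e-03]  ψ = [0, 2, 0]  (obs o_2=2)
t=3: δ = [1.005e-03, 1.206e-03, 7.535e-04]  ψ = [1, 1, 1]  (obs o_3=2)
backtrack: best end state = 1; path = [0, 2, 1, 1]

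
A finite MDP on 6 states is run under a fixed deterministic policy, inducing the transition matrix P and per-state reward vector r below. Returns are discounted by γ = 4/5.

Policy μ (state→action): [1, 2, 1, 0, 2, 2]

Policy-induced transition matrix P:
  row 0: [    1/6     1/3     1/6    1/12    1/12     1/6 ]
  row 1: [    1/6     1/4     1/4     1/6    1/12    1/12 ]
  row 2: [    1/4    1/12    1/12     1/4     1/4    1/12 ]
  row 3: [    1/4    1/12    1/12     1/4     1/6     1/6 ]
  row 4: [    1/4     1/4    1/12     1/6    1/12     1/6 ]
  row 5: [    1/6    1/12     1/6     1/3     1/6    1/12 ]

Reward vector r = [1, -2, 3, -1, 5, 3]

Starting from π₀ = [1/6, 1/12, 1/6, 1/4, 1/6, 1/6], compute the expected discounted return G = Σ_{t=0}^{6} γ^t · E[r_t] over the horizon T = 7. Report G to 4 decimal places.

t=0: π = [0.1667, 0.0833, 0.1667, 0.2500, 0.1667, 0.1667], E[r] = 1.5833, γ^t·E[r] = 1.583333, running G = 1.583333
t=1: π = [0.2153, 0.1667, 0.1250, 0.2153, 0.1458, 0.1319], E[r] = 1.1667, γ^t·E[r] = 0.933333, running G = 2.516667
t=2: π = [0.2072, 0.1892, 0.1400, 0.1991, 0.1331, 0.1314], E[r] = 1.1094, γ^t·E[r] = 0.710000, running G = 3.226667
t=3: π = [0.2060, 0.1889, 0.1431, 0.1996, 0.1342, 0.1283], E[r] = 1.1139, γ^t·E[r] = 0.570321, running G = 3.796988
t=4: π = [0.2064, 0.1887, 0.1427, 0.1994, 0.1345, 0.1283], E[r] = 1.1151, γ^t·E[r] = 0.456728, running G = 4.253715
t=5: π = [0.2064, 0.1888, 0.1427, 0.1994, 0.1344, 0.1284], E[r] = 1.1146, γ^t·E[r] = 0.365248, running G = 4.618963
t=6: π = [0.2064, 0.1888, 0.1427, 0.1994, 0.1344, 0.1283], E[r] = 1.1146, γ^t·E[r] = 0.292198, running G = 4.911161

G = 4.9112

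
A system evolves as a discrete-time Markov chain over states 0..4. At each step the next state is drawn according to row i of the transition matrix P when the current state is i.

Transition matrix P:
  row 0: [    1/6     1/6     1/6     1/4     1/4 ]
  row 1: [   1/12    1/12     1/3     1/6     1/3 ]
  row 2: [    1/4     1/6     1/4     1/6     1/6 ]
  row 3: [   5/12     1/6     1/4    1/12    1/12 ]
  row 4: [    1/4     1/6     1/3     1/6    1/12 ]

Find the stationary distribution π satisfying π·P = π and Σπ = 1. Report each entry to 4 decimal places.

Balance equations π_j = Σ_i π_i·P[i][j]:
  π_0 = 1/6·π_0 + 1/12·π_1 + 1/4·π_2 + 5/12·π_3 + 1/4·π_4
  π_1 = 1/6·π_0 + 1/12·π_1 + 1/6·π_2 + 1/6·π_3 + 1/6·π_4
  π_2 = 1/6·π_0 + 1/3·π_1 + 1/4·π_2 + 1/4·π_3 + 1/3·π_4
  π_3 = 1/4·π_0 + 1/6·π_1 + 1/6·π_2 + 1/12·π_3 + 1/6·π_4
  normalize: π_0 + π_1 + π_2 + π_3 + π_4 = 1
Solving the linear system gives exactly π = [39/167, 2/13, 7297/28223, 373/2171, 5144/28223].

π = [0.2335, 0.1538, 0.2585, 0.1718, 0.1823]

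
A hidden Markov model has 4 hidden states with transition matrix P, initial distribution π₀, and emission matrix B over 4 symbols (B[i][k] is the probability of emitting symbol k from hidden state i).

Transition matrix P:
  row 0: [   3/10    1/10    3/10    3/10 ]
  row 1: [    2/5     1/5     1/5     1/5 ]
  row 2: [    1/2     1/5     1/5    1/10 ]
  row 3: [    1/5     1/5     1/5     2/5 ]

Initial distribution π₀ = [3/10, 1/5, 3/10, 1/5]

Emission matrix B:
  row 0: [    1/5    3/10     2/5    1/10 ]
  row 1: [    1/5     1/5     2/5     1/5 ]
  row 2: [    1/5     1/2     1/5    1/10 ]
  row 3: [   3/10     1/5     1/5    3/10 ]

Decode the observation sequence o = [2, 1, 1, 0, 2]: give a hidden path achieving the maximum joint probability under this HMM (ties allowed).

path = [0, 2, 0, 2, 0]

t=0: δ = [1.200e-01, 8.000e-02, 6.000e-02, 4.000e-02]  (obs o_0=2)
t=1: δ = [1.080e-02, 3.200e-03, 1.800e-02, 7.200e-03]  ψ = [0, 1, 0, 0]  (obs o_1=1)
t=2: δ = [2.700e-03, 7.200e-04, 1.800e-03, 6.480e-04]  ψ = [2, 2, 2, 0]  (obs o_2=1)
t=3: δ = [1.800e-04, 7.200e-05, 1.620e-04, 2.430e-04]  ψ = [2, 2, 0, 0]  (obs o_3=0)
t=4: δ = [3.240e-05, 1.944e-05, 1.080e-05, 1.944e-05]  ψ = [2, 3, 0, 3]  (obs o_4=2)
backtrack: best end state = 0; path = [0, 2, 0, 2, 0]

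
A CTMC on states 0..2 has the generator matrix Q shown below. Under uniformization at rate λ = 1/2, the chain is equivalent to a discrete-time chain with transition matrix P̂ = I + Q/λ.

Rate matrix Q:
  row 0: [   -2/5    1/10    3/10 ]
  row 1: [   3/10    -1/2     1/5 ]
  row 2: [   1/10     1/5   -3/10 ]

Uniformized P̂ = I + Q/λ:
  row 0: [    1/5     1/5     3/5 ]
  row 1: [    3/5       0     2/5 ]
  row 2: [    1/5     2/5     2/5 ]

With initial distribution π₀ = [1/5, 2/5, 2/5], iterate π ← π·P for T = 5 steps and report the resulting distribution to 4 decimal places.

t=0: π = [0.2000, 0.4000, 0.4000]
t=1: π = [0.3600, 0.2000, 0.4400]
t=2: π = [0.2800, 0.2480, 0.4720]
t=3: π = [0.2992, 0.2448, 0.4560]
t=4: π = [0.2979, 0.2422, 0.4598]
t=5: π = [0.2969, 0.2435, 0.4596]

π = [0.2969, 0.2435, 0.4596]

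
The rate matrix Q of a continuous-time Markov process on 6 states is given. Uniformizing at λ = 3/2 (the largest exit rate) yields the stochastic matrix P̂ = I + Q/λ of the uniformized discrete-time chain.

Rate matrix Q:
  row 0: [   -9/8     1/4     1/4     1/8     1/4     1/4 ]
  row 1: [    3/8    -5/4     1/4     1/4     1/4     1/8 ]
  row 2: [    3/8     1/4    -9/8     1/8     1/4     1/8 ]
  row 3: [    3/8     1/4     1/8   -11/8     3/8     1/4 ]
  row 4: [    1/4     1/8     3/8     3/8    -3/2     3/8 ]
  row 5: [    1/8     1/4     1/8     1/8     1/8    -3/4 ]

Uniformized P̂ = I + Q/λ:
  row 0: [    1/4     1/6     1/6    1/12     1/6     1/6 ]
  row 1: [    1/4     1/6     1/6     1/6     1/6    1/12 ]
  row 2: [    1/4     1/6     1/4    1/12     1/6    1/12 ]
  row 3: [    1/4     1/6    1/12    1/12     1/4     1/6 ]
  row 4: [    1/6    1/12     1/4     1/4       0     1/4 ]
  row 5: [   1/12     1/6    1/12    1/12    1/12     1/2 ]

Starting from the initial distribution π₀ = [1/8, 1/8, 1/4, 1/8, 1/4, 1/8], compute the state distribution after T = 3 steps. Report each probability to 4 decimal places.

t=0: π = [0.1250, 0.1250, 0.2500, 0.1250, 0.2500, 0.1250]
t=1: π = [0.2083, 0.1458, 0.1875, 0.1354, 0.1250, 0.1979]
t=2: π = [0.2066, 0.1563, 0.1649, 0.1163, 0.1406, 0.2153]
t=3: π = [0.2024, 0.1549, 0.1645, 0.1198, 0.1350, 0.2234]

π = [0.2024, 0.1549, 0.1645, 0.1198, 0.1350, 0.2234]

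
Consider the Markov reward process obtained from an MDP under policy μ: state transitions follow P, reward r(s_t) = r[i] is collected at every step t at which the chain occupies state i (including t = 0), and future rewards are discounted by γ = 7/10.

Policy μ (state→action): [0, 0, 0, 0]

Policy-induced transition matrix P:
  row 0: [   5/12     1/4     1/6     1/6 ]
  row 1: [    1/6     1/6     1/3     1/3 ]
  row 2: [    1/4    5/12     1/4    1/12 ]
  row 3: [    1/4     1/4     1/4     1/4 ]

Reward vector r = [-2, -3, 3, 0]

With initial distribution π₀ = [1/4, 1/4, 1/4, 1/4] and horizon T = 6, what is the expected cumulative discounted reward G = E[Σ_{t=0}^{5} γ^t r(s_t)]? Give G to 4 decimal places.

t=0: π = [0.2500, 0.2500, 0.2500, 0.2500], E[r] = -0.5000, γ^t·E[r] = -0.500000, running G = -0.500000
t=1: π = [0.2708, 0.2708, 0.2500, 0.2083], E[r] = -0.6042, γ^t·E[r] = -0.422917, running G = -0.922917
t=2: π = [0.2726, 0.2691, 0.2500, 0.2083], E[r] = -0.6024, γ^t·E[r] = -0.295191, running G = -1.218108
t=3: π = [0.2730, 0.2692, 0.2497, 0.2080], E[r] = -0.6046, γ^t·E[r] = -0.207378, running G = -1.425486
t=4: π = [0.2731, 0.2692, 0.2497, 0.2081], E[r] = -0.6046, γ^t·E[r] = -0.145168, running G = -1.570653
t=5: π = [0.2731, 0.2692, 0.2497, 0.2081], E[r] = -0.6047, γ^t·E[r] = -0.101628, running G = -1.672281

G = -1.6723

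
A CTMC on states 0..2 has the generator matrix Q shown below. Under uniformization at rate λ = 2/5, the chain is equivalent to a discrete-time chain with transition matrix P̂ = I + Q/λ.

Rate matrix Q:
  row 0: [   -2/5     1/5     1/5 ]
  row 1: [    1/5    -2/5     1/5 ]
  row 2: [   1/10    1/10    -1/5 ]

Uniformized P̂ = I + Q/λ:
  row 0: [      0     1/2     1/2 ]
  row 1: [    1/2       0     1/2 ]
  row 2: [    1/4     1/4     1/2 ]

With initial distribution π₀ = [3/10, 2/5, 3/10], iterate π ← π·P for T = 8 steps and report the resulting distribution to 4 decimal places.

π = [0.2498, 0.2502, 0.5000]

t=0: π = [0.3000, 0.4000, 0.3000]
t=1: π = [0.2750, 0.2250, 0.5000]
t=2: π = [0.2375, 0.2625, 0.5000]
t=3: π = [0.2563, 0.2438, 0.5000]
t=4: π = [0.2469, 0.2531, 0.5000]
t=5: π = [0.2516, 0.2484, 0.5000]
t=6: π = [0.2492, 0.2508, 0.5000]
t=7: π = [0.2504, 0.2496, 0.5000]
t=8: π = [0.2498, 0.2502, 0.5000]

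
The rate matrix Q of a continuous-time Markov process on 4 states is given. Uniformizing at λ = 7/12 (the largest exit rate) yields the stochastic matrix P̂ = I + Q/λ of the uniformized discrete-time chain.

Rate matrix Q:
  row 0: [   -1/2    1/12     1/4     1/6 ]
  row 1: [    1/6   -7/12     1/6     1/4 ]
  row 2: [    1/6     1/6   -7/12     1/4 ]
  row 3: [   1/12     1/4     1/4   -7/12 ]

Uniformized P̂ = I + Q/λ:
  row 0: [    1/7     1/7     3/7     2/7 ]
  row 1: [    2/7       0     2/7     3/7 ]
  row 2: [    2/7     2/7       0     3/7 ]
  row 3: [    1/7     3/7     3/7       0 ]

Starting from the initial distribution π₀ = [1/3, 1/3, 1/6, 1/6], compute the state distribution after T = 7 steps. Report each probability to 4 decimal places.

t=0: π = [0.3333, 0.3333, 0.1667, 0.1667]
t=1: π = [0.2143, 0.1667, 0.3095, 0.3095]
t=2: π = [0.2109, 0.2517, 0.2721, 0.2653]
t=3: π = [0.2177, 0.2216, 0.2760, 0.2847]
t=4: π = [0.2139, 0.2320, 0.2786, 0.2754]
t=5: π = [0.2158, 0.2282, 0.2760, 0.2800]
t=6: π = [0.2149, 0.2297, 0.2777, 0.2778]
t=7: π = [0.2153, 0.2291, 0.2768, 0.2788]

π = [0.2153, 0.2291, 0.2768, 0.2788]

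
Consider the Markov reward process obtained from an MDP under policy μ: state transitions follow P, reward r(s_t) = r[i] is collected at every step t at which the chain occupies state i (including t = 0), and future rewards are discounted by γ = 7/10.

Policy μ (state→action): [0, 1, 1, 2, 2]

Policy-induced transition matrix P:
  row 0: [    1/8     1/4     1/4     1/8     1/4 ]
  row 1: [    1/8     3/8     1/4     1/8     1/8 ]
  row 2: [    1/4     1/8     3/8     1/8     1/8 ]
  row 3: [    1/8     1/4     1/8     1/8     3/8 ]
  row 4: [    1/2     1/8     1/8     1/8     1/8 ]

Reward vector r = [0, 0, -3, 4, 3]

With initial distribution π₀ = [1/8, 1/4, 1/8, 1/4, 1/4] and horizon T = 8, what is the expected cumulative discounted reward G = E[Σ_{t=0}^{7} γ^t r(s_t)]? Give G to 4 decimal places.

t=0: π = [0.1250, 0.2500, 0.1250, 0.2500, 0.2500], E[r] = 1.3750, γ^t·E[r] = 1.375000, running G = 1.375000
t=1: π = [0.2344, 0.2344, 0.2031, 0.1250, 0.2031], E[r] = 0.5000, γ^t·E[r] = 0.350000, running G = 1.725000
t=2: π = [0.2266, 0.2285, 0.2344, 0.1250, 0.1855], E[r] = 0.3535, γ^t·E[r] = 0.173223, running G = 1.898223
t=3: π = [0.2239, 0.2261, 0.2405, 0.1250, 0.1846], E[r] = 0.3323, γ^t·E[r] = 0.113970, running G = 2.012193
t=4: π = [0.2243, 0.2251, 0.2414, 0.1250, 0.1842], E[r] = 0.3286, γ^t·E[r] = 0.078900, running G = 2.091093
t=5: π = [0.2243, 0.2249, 0.2415, 0.1250, 0.1843], E[r] = 0.3283, γ^t·E[r] = 0.055178, running G = 2.146271
t=6: π = [0.2243, 0.2249, 0.2415, 0.1250, 0.1843], E[r] = 0.3283, γ^t·E[r] = 0.038619, running G = 2.184891
t=7: π = [0.2243, 0.2249, 0.2415, 0.1250, 0.1843], E[r] = 0.3283, γ^t·E[r] = 0.027034, running G = 2.211925

G = 2.2119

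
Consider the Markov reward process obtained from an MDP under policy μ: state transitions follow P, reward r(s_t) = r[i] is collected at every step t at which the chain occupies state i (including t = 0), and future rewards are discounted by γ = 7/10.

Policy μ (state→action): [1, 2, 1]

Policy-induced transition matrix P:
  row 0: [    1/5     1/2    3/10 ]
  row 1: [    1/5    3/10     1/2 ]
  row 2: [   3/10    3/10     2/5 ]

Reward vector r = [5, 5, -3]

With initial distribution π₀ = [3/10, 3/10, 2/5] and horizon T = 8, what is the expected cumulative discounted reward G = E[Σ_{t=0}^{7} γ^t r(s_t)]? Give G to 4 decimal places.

t=0: π = [0.3000, 0.3000, 0.4000], E[r] = 1.8000, γ^t·E[r] = 1.800000, running G = 1.800000
t=1: π = [0.2400, 0.3600, 0.4000], E[r] = 1.8000, γ^t·E[r] = 1.260000, running G = 3.060000
t=2: π = [0.2400, 0.3480, 0.4120], E[r] = 1.7040, γ^t·E[r] = 0.834960, running G = 3.894960
t=3: π = [0.2412, 0.3480, 0.4108], E[r] = 1.7136, γ^t·E[r] = 0.587765, running G = 4.482725
t=4: π = [0.2411, 0.3482, 0.4107], E[r] = 1.7146, γ^t·E[r] = 0.411666, running G = 4.894391
t=5: π = [0.2411, 0.3482, 0.4107], E[r] = 1.7143, γ^t·E[r] = 0.288118, running G = 5.182508
t=6: π = [0.2411, 0.3482, 0.4107], E[r] = 1.7143, γ^t·E[r] = 0.201684, running G = 5.384192
t=7: π = [0.2411, 0.3482, 0.4107], E[r] = 1.7143, γ^t·E[r] = 0.141179, running G = 5.525371

G = 5.5254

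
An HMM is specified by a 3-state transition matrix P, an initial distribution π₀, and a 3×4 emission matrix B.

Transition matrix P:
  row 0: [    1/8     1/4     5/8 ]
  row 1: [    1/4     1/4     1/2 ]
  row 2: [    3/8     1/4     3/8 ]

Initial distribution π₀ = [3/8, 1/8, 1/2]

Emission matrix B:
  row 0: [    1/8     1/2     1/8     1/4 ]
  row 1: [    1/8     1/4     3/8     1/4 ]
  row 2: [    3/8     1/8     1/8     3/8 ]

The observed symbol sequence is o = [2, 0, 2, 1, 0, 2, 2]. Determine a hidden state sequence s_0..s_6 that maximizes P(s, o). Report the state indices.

t=0: δ = [4.688e-02, 4.688e-02, 6.250e-02]  (obs o_0=2)
t=1: δ = [2.930e-03, 1.953e-03, 1.099e-02]  ψ = [2, 2, 0]  (obs o_1=0)
t=2: δ = [5.150e-04, 1.030e-03, 5.150e-04]  ψ = [2, 2, 2]  (obs o_2=2)
t=3: δ = [1.287e-04, 6.437e-05, 6.437e-05]  ψ = [1, 1, 1]  (obs o_3=1)
t=4: δ = [3.017e-06, 4.023e-06, 3.017e-05]  ψ = [2, 0, 0]  (obs o_4=0)
t=5: δ = [1.414e-06, 2.829e-06, 1.414e-06]  ψ = [2, 2, 2]  (obs o_5=2)
t=6: δ = [8.840e-08, 2.652e-07, 1.768e-07]  ψ = [1, 1, 1]  (obs o_6=2)
backtrack: best end state = 1; path = [0, 2, 1, 0, 2, 1, 1]

path = [0, 2, 1, 0, 2, 1, 1]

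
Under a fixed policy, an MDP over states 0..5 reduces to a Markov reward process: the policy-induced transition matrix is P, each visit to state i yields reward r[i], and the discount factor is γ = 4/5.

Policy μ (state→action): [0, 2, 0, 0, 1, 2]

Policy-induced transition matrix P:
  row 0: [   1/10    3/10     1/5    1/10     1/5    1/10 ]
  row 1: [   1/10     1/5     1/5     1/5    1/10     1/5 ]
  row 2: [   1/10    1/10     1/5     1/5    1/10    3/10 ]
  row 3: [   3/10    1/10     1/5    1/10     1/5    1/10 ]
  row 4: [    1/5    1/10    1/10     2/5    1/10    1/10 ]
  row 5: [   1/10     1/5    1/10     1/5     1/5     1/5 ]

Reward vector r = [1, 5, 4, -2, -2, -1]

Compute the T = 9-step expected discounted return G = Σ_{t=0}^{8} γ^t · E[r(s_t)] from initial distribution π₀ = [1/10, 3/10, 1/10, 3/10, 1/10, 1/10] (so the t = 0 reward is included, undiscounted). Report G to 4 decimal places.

t=0: π = [0.1000, 0.3000, 0.1000, 0.3000, 0.1000, 0.1000], E[r] = 1.1000, γ^t·E[r] = 1.100000, running G = 1.100000
t=1: π = [0.1700, 0.1600, 0.1800, 0.1800, 0.1500, 0.1600], E[r] = 0.8700, γ^t·E[r] = 0.696000, running G = 1.796000
t=2: π = [0.1510, 0.1660, 0.1690, 0.1950, 0.1510, 0.1680], E[r] = 0.7970, γ^t·E[r] = 0.510080, running G = 2.306080
t=3: π = [0.1541, 0.1636, 0.1681, 0.1956, 0.1514, 0.1672], E[r] = 0.7833, γ^t·E[r] = 0.401050, running G = 2.707130
t=4: π = [0.1543, 0.1639, 0.1681, 0.1953, 0.1517, 0.1667], E[r] = 0.7856, γ^t·E[r] = 0.321790, running G = 3.028920
t=5: π = [0.1542, 0.1639, 0.1682, 0.1954, 0.1516, 0.1667], E[r] = 0.7857, γ^t·E[r] = 0.257468, running G = 3.286388
t=6: π = [0.1542, 0.1639, 0.1682, 0.1954, 0.1516, 0.1667], E[r] = 0.7858, γ^t·E[r] = 0.205983, running G = 3.492371
t=7: π = [0.1542, 0.1639, 0.1682, 0.1954, 0.1516, 0.1667], E[r] = 0.7858, γ^t·E[r] = 0.164786, running G = 3.657157
t=8: π = [0.1542, 0.1639, 0.1682, 0.1954, 0.1516, 0.1667], E[r] = 0.7858, γ^t·E[r] = 0.131828, running G = 3.788986

G = 3.7890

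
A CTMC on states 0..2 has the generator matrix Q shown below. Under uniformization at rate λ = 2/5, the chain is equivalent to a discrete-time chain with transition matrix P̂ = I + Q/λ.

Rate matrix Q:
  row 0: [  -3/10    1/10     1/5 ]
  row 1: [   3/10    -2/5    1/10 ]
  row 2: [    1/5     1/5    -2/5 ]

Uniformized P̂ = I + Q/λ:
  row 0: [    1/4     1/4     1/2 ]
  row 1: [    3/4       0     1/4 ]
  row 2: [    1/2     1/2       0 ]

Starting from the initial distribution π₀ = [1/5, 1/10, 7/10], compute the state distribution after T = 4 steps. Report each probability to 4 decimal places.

t=0: π = [0.2000, 0.1000, 0.7000]
t=1: π = [0.4750, 0.4000, 0.1250]
t=2: π = [0.4813, 0.1813, 0.3375]
t=3: π = [0.4250, 0.2891, 0.2859]
t=4: π = [0.4660, 0.2492, 0.2848]

π = [0.4660, 0.2492, 0.2848]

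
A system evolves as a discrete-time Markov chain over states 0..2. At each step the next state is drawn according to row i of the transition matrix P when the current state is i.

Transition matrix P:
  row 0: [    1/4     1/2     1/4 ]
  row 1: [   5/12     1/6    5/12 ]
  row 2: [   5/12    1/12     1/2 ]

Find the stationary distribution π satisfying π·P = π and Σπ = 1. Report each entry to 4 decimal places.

π = [0.3571, 0.2532, 0.3896]

Balance equations π_j = Σ_i π_i·P[i][j]:
  π_0 = 1/4·π_0 + 5/12·π_1 + 5/12·π_2
  π_1 = 1/2·π_0 + 1/6·π_1 + 1/12·π_2
  normalize: π_0 + π_1 + π_2 = 1
Solving the linear system gives exactly π = [5/14, 39/154, 30/77].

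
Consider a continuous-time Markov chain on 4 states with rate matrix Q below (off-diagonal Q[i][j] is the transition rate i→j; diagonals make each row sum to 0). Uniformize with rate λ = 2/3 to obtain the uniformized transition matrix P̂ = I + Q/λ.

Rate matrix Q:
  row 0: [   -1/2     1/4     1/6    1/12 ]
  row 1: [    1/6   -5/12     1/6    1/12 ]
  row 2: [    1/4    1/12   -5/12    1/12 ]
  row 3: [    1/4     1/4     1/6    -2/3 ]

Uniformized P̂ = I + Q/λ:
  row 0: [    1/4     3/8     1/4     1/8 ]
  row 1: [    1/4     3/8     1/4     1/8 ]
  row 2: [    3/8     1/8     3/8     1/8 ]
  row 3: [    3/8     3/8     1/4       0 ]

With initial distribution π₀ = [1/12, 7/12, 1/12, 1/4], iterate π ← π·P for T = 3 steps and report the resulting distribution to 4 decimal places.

t=0: π = [0.0833, 0.5833, 0.0833, 0.2500]
t=1: π = [0.2917, 0.3542, 0.2604, 0.0938]
t=2: π = [0.2943, 0.3099, 0.2826, 0.1133]
t=3: π = [0.2995, 0.3044, 0.2853, 0.1108]

π = [0.2995, 0.3044, 0.2853, 0.1108]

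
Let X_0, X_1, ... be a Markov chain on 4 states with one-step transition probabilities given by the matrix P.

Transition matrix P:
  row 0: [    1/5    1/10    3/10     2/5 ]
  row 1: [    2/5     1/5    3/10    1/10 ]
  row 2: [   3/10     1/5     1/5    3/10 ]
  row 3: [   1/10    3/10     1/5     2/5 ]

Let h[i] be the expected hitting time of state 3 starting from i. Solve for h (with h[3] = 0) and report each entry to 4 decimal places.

h = [3.0275, 4.0367, 3.3945, 0.0000]

First-step conditioning: h[3] = 0; for i ≠ 3, h[i] = 1 + Σ_k P[i][k]·h[k].
  h[0] = 1 + 1/5·h[0] + 1/10·h[1] + 3/10·h[2]
  h[1] = 1 + 2/5·h[0] + 1/5·h[1] + 3/10·h[2]
  h[2] = 1 + 3/10·h[0] + 1/5·h[1] + 1/5·h[2]
Solving the 3×3 linear system over states ≠ 3 gives exactly h = [330/109, 440/109, 370/109, 0] (h[3] = 0 is the target).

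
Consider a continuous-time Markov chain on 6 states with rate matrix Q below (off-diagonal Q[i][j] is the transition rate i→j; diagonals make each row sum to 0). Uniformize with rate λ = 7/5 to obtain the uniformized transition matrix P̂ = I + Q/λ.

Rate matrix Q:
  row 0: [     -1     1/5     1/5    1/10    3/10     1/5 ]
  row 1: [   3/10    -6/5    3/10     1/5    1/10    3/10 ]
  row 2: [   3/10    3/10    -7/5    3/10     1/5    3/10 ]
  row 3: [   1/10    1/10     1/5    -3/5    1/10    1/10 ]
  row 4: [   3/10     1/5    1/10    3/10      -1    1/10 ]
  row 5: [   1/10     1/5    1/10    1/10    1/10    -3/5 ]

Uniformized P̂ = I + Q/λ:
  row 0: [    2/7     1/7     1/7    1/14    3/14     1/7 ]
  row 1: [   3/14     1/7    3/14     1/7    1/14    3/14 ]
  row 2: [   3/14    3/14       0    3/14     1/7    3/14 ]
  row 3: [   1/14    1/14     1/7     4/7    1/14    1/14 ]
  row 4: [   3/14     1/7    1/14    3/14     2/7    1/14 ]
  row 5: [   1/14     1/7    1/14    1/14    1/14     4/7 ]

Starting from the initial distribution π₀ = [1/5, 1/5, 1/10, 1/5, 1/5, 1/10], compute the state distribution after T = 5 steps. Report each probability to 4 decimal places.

t=0: π = [0.2000, 0.2000, 0.1000, 0.2000, 0.2000, 0.1000]
t=1: π = [0.1857, 0.1357, 0.1214, 0.2286, 0.1500, 0.1786]
t=2: π = [0.1694, 0.1352, 0.1117, 0.2342, 0.1388, 0.2107]
t=3: π = [0.1628, 0.1341, 0.1116, 0.2340, 0.1333, 0.2242]
t=4: π = [0.1605, 0.1341, 0.1110, 0.2330, 0.1312, 0.2302]
t=5: π = [0.1596, 0.1341, 0.1108, 0.2321, 0.1304, 0.2330]

π = [0.1596, 0.1341, 0.1108, 0.2321, 0.1304, 0.2330]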